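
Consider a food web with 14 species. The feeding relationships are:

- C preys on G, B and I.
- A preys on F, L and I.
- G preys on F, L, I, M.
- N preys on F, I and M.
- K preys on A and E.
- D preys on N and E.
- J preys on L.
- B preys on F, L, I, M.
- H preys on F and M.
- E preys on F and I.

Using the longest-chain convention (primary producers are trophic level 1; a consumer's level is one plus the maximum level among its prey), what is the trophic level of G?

Trophic level 2

I is a producer → level 1.
G eats I (level 1); other prey at levels: M 1, L 1, F 1 → level 2.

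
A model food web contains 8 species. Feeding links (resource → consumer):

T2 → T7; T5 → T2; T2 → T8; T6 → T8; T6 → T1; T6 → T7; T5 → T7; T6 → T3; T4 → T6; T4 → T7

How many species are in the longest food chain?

3 species

One longest chain: T4 → T6 → T1.
It has 3 species and 2 links.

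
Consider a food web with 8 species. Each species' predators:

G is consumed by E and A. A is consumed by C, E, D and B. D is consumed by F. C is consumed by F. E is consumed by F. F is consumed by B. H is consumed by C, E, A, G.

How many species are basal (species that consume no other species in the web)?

Basal species (no prey listed): H.
Count: 1.

1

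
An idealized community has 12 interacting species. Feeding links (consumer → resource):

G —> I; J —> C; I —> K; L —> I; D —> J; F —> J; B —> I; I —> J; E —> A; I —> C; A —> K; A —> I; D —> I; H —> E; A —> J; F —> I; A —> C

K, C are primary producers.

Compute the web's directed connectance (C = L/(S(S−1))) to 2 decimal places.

The web has S = 12 species and L = 17 feeding links.
C = L / (S(S−1)) = 17 / 132 = 0.1288 ≈ 0.13.

C = 0.13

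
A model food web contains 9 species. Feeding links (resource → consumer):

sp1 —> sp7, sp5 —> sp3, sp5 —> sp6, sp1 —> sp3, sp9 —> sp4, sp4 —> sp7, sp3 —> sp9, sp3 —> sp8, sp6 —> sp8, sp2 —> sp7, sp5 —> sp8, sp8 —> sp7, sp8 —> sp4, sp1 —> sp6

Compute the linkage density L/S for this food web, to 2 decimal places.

L/S = 1.56

There are L = 14 links among S = 9 species.
L/S = 14/9 = 1.5556 ≈ 1.56.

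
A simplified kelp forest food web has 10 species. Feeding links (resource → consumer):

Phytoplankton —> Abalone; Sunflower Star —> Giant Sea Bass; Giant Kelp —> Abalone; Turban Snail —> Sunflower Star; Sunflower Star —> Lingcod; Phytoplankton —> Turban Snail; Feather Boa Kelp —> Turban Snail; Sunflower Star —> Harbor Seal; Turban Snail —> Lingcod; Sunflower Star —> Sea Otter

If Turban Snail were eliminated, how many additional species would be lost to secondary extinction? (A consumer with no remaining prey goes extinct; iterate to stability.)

5

Remove Turban Snail.
Round 1: Sunflower Star (all prey gone) → extinct.
Round 2: Sea Otter (all prey gone), Lingcod (all prey gone), Giant Sea Bass (all prey gone), Harbor Seal (all prey gone) → extinct.
No further losses. Total secondary extinctions: 5.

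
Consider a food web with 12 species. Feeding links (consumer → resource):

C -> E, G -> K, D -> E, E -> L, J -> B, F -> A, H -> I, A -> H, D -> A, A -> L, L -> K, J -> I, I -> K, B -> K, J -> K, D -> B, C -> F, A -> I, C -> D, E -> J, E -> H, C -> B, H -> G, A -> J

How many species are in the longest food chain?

One longest chain: K → G → H → A → F → C.
It has 6 species and 5 links.

6 species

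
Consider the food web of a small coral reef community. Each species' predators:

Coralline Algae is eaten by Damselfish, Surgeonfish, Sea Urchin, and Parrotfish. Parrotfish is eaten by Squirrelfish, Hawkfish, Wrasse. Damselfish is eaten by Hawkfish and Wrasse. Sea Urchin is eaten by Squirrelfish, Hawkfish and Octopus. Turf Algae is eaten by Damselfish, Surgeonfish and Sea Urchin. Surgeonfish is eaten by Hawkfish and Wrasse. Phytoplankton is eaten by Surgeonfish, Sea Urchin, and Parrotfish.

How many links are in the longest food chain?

One longest chain: Turf Algae → Damselfish → Wrasse.
It has 3 species and 2 links.

2 links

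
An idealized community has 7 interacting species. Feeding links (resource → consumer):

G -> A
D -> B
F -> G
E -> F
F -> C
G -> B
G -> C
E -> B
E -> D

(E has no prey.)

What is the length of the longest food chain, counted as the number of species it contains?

One longest chain: E → F → G → B.
It has 4 species and 3 links.

4 species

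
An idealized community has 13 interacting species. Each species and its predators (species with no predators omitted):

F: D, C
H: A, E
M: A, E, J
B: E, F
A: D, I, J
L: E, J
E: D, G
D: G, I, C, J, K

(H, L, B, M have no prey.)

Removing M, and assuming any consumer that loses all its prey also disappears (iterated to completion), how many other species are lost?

Remove M.
Every predator of it retains at least one other prey: A still has H; E still has H, L, B; J still has L, A, D.
No consumer loses all prey, so no secondary extinctions occur.

0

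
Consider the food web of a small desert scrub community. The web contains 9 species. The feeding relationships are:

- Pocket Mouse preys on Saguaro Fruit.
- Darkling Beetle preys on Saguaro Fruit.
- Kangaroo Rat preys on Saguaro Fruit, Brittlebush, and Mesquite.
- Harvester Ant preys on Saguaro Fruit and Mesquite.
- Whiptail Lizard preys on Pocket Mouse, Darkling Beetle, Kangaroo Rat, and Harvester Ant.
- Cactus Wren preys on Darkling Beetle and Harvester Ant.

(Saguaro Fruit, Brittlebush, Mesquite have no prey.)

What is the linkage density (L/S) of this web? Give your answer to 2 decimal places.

There are L = 13 links among S = 9 species.
L/S = 13/9 = 1.4444 ≈ 1.44.

L/S = 1.44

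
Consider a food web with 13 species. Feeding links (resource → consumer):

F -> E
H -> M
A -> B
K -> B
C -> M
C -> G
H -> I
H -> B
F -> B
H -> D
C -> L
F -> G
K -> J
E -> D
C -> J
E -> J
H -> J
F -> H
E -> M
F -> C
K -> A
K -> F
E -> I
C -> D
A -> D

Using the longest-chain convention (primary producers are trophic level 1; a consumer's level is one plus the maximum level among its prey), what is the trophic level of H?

Trophic level 3

K is a producer → level 1.
F eats K → level 2.
H eats F → level 3.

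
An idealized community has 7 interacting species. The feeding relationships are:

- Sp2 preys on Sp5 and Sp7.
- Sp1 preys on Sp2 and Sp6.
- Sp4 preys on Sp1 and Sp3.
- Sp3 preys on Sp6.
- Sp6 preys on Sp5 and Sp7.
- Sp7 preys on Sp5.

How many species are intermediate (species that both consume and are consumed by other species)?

Intermediate species (has both prey and predators): Sp7, Sp2, Sp6, Sp1, Sp3.
Count: 5.

5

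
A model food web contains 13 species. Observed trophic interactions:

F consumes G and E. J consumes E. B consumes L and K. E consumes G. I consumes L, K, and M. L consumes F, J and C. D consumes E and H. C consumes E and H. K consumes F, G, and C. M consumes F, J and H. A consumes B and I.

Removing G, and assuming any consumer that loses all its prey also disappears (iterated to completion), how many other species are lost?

Remove G.
Round 1: E (all prey gone) → extinct.
Round 2: J (all prey gone), F (all prey gone) → extinct.
No further losses. Total secondary extinctions: 3.

3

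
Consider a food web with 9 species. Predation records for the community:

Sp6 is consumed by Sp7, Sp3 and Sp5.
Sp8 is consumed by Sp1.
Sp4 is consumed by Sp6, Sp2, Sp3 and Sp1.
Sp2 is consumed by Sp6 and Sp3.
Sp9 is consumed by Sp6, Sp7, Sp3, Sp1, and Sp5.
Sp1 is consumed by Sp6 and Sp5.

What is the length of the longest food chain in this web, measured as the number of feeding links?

One longest chain: Sp4 → Sp2 → Sp6 → Sp5.
It has 4 species and 3 links.

3 links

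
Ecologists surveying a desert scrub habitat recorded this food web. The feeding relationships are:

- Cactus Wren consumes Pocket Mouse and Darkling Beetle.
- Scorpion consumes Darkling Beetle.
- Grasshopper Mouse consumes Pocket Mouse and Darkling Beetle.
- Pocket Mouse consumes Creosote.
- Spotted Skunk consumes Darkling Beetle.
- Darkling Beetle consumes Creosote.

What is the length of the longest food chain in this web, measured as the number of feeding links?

2 links

One longest chain: Creosote → Darkling Beetle → Spotted Skunk.
It has 3 species and 2 links.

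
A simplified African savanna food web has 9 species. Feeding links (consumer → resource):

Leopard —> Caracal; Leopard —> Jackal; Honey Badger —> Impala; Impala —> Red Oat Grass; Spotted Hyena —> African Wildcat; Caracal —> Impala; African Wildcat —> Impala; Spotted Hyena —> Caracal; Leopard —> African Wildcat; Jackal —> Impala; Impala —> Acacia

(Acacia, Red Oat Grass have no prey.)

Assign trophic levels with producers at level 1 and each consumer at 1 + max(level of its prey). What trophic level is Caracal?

Acacia is a producer → level 1.
Impala eats Acacia (level 1); other prey at levels: Red Oat Grass 1 → level 2.
Caracal eats Impala → level 3.

Trophic level 3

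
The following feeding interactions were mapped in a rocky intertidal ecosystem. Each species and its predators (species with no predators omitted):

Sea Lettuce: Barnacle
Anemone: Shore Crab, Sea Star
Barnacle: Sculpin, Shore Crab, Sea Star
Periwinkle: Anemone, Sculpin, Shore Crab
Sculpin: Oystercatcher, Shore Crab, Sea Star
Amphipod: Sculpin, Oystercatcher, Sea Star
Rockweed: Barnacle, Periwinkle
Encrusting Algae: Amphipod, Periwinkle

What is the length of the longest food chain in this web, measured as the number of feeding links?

One longest chain: Rockweed → Barnacle → Sculpin → Oystercatcher.
It has 4 species and 3 links.

3 links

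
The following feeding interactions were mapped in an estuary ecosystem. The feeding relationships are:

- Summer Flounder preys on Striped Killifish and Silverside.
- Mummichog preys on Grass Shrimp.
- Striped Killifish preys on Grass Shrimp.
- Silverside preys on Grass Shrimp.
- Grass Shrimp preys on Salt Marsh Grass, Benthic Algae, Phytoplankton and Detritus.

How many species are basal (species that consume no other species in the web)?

Basal species (no prey listed): Salt Marsh Grass, Benthic Algae, Detritus, Phytoplankton.
Count: 4.

4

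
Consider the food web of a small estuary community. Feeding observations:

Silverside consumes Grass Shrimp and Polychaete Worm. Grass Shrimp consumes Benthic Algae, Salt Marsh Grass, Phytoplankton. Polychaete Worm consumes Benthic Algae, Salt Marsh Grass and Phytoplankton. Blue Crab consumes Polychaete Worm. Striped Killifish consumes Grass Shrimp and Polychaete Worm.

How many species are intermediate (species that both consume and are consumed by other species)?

Intermediate species (has both prey and predators): Polychaete Worm, Grass Shrimp.
Count: 2.

2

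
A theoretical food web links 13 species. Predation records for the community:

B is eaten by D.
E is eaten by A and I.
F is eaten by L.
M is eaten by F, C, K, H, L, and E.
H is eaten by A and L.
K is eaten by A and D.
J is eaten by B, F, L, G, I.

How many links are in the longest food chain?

One longest chain: M → E → A.
It has 3 species and 2 links.

2 links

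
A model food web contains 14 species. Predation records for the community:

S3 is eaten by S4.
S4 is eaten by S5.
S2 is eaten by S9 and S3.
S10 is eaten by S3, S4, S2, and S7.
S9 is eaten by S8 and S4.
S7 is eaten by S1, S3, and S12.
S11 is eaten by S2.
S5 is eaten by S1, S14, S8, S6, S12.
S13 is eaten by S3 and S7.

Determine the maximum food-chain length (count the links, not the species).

One longest chain: S11 → S2 → S9 → S4 → S5 → S8.
It has 6 species and 5 links.

5 links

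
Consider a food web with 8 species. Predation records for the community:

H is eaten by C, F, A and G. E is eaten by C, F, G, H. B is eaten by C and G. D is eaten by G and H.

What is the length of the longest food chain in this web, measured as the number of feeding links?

One longest chain: D → H → A.
It has 3 species and 2 links.

2 links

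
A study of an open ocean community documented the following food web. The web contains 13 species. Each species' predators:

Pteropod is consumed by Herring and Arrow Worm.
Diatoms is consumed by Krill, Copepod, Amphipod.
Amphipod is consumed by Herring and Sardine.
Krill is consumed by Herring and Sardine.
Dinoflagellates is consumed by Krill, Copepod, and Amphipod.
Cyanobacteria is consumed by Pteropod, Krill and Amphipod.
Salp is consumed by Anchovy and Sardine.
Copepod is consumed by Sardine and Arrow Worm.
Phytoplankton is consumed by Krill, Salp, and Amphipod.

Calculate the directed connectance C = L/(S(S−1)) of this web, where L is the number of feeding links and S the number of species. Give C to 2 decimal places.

The web has S = 13 species and L = 22 feeding links.
C = L / (S(S−1)) = 22 / 156 = 0.1410 ≈ 0.14.

C = 0.14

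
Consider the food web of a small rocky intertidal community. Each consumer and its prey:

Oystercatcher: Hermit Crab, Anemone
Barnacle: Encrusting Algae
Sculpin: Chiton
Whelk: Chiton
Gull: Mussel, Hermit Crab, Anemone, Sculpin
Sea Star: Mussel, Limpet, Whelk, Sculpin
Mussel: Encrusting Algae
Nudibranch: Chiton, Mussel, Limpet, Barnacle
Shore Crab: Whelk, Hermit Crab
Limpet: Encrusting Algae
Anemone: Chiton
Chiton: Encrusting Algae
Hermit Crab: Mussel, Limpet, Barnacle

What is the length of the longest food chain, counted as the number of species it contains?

4 species

One longest chain: Encrusting Algae → Mussel → Hermit Crab → Oystercatcher.
It has 4 species and 3 links.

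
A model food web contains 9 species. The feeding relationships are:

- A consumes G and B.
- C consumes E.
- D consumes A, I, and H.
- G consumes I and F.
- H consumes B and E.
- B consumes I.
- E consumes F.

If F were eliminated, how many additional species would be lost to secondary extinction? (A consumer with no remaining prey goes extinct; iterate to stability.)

2

Remove F.
Round 1: E (all prey gone) → extinct.
Round 2: C (all prey gone) → extinct.
No further losses. Total secondary extinctions: 2.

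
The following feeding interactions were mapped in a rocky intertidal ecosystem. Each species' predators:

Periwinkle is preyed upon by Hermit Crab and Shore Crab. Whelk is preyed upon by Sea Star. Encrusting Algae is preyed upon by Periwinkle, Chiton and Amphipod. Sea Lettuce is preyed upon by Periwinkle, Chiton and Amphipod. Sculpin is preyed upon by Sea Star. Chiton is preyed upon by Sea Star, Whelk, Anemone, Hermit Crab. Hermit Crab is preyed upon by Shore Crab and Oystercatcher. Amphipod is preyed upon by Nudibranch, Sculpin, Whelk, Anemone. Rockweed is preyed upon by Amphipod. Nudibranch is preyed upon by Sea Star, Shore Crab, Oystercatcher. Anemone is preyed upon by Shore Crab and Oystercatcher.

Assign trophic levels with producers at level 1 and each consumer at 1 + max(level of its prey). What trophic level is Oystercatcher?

Encrusting Algae is a producer → level 1.
Amphipod eats Encrusting Algae (level 1); other prey at levels: Sea Lettuce 1, Rockweed 1 → level 2.
Anemone eats Amphipod (level 2); other prey at levels: Chiton 2 → level 3.
Oystercatcher eats Anemone (level 3); other prey at levels: Nudibranch 3, Hermit Crab 3 → level 4.

Trophic level 4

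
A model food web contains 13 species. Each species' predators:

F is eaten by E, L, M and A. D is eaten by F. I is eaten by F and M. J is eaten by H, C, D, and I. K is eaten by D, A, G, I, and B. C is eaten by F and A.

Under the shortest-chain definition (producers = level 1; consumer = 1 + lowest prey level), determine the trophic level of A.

K is a producer → level 1.
A eats K → level 2.

Trophic level 2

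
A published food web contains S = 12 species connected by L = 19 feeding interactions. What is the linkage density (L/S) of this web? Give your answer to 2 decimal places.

There are L = 19 links among S = 12 species.
L/S = 19/12 = 1.5833 ≈ 1.58.

L/S = 1.58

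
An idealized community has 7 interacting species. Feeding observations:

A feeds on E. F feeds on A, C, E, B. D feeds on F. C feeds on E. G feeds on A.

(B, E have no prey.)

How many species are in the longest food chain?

4 species

One longest chain: E → A → F → D.
It has 4 species and 3 links.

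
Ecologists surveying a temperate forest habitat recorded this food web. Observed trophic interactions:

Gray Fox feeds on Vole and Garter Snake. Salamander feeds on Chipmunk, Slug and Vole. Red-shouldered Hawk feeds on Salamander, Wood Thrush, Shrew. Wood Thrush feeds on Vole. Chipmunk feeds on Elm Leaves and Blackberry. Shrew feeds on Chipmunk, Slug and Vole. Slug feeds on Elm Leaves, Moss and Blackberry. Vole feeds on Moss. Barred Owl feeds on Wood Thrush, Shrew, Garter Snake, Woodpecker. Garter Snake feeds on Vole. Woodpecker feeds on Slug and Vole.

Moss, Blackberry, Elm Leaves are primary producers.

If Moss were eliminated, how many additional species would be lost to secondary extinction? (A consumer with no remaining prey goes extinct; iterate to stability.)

Remove Moss.
Round 1: Vole (all prey gone) → extinct.
Round 2: Garter Snake (all prey gone), Wood Thrush (all prey gone) → extinct.
Round 3: Gray Fox (all prey gone) → extinct.
No further losses. Total secondary extinctions: 4.

4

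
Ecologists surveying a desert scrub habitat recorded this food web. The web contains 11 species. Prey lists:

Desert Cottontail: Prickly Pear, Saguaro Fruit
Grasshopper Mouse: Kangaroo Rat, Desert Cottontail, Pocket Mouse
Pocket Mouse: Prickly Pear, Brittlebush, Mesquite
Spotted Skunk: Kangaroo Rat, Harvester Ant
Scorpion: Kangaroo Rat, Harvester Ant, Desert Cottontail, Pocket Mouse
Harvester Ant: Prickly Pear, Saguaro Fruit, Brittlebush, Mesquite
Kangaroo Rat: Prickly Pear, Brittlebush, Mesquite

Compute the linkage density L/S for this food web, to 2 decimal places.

There are L = 21 links among S = 11 species.
L/S = 21/11 = 1.9091 ≈ 1.91.

L/S = 1.91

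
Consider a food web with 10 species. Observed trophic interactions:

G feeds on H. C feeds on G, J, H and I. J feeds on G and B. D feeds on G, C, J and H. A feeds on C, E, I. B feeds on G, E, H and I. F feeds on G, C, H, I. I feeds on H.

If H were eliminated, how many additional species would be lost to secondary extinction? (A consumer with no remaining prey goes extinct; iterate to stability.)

Remove H.
Round 1: I (all prey gone), G (all prey gone) → extinct.
No further losses. Total secondary extinctions: 2.

2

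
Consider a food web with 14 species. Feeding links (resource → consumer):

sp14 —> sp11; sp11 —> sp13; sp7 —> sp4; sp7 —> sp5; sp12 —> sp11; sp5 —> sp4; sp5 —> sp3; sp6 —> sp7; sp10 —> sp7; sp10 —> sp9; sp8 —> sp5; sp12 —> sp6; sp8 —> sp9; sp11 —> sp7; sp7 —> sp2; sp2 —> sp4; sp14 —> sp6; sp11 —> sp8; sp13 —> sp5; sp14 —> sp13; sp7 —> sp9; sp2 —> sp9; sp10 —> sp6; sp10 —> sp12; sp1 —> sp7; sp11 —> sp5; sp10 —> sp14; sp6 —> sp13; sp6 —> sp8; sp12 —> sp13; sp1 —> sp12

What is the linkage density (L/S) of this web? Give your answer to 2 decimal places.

There are L = 31 links among S = 14 species.
L/S = 31/14 = 2.2143 ≈ 2.21.

L/S = 2.21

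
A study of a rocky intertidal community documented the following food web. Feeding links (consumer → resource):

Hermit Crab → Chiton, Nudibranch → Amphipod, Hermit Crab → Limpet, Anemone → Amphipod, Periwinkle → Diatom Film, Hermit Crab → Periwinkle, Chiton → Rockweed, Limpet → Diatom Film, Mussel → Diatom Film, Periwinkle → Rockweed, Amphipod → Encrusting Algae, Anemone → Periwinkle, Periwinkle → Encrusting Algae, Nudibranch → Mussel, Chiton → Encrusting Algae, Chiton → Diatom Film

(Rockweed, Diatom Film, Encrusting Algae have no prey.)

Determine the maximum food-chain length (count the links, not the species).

2 links

One longest chain: Rockweed → Periwinkle → Anemone.
It has 3 species and 2 links.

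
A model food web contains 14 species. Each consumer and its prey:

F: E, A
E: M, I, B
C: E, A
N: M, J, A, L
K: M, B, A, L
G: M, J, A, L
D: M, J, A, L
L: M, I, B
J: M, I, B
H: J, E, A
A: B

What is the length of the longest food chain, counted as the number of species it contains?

3 species

One longest chain: M → J → N.
It has 3 species and 2 links.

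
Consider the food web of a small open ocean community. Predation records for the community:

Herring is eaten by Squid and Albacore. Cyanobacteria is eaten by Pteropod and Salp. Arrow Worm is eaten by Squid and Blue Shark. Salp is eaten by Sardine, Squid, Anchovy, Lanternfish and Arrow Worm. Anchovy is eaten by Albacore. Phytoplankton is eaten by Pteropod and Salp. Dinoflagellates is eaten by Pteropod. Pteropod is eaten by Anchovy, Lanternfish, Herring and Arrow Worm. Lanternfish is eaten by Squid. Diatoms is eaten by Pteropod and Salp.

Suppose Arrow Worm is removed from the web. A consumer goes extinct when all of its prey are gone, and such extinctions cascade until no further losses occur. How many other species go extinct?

Remove Arrow Worm.
Round 1: Blue Shark (all prey gone) → extinct.
No further losses. Total secondary extinctions: 1.

1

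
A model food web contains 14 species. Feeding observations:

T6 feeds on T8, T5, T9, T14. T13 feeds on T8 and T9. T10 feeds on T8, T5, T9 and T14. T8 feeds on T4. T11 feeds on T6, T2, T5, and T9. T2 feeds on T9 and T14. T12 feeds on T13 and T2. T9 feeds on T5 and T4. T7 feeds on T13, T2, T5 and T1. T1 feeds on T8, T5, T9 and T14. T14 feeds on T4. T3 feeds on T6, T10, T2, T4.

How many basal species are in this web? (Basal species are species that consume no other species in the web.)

2

Basal species (no prey listed): T4, T5.
Count: 2.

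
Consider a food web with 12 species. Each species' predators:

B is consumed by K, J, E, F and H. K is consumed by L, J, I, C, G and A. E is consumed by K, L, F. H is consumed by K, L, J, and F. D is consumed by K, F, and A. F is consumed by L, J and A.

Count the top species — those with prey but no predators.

Top species (has prey, but nothing eats it): A, G, I, J, L, C.
Count: 6.

6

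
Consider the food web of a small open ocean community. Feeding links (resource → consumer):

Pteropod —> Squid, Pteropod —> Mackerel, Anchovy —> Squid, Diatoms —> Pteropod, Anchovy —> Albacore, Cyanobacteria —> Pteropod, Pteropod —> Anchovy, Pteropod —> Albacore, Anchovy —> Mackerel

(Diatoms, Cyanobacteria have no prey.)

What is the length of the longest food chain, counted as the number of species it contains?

4 species

One longest chain: Diatoms → Pteropod → Anchovy → Squid.
It has 4 species and 3 links.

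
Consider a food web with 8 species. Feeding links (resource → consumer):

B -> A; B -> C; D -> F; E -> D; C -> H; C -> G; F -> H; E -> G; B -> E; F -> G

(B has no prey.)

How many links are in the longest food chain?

4 links

One longest chain: B → E → D → F → H.
It has 5 species and 4 links.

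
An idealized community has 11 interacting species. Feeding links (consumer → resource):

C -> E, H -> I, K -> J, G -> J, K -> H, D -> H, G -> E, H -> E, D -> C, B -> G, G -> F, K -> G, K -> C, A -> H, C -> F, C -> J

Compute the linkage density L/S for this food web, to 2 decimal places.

L/S = 1.45

There are L = 16 links among S = 11 species.
L/S = 16/11 = 1.4545 ≈ 1.45.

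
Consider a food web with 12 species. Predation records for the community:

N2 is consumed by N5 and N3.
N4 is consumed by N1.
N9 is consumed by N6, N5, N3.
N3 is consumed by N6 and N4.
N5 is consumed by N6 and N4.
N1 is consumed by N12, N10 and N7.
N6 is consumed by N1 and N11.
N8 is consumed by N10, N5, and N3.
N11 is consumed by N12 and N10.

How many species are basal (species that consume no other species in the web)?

Basal species (no prey listed): N2, N8, N9.
Count: 3.

3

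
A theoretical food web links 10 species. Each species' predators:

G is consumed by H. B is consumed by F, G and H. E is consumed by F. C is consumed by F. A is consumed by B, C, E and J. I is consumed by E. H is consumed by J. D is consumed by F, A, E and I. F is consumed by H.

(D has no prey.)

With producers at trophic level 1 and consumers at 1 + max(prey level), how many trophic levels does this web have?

Producers (level 1): D.
D → A → B → G → H → J gives J level 6.
No species has a prey at level 6, so no species reaches level 7.

6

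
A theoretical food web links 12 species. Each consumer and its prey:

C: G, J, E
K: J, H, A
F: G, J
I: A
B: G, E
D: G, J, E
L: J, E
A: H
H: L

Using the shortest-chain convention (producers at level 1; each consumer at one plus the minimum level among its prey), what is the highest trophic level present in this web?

5

Producers (level 1): G, J, E.
Following each consumer down to its lowest-level prey: J → L → H → A → I (levels 1 through 5).
All prey of I (A 4) are at level 4 or above, so I is at level 1 + 4 = 5.
Every consumer has at least one prey at level 4 or below, so none exceeds level 5.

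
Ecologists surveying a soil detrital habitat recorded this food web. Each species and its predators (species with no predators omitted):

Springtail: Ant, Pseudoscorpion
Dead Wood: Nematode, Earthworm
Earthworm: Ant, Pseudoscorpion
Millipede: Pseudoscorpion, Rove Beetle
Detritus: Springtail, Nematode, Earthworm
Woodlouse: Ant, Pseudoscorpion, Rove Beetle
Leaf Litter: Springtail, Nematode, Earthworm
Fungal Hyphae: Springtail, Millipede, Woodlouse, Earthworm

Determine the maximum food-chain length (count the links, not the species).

One longest chain: Dead Wood → Earthworm → Ant.
It has 3 species and 2 links.

2 links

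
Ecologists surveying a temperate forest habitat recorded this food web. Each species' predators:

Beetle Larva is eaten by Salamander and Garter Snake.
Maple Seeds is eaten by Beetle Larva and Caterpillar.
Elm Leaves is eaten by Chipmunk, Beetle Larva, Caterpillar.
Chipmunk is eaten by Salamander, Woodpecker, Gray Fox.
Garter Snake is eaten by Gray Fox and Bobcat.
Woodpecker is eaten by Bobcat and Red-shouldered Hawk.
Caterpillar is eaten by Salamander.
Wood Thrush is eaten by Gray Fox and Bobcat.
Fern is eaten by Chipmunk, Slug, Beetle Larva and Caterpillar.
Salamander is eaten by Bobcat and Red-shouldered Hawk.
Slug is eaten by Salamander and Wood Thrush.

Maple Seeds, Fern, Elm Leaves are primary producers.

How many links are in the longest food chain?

One longest chain: Fern → Slug → Wood Thrush → Gray Fox.
It has 4 species and 3 links.

3 links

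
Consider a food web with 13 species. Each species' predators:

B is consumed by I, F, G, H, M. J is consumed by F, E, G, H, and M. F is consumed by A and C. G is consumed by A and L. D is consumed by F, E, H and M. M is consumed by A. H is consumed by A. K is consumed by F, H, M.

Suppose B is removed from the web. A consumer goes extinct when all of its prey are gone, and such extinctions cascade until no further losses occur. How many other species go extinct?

Remove B.
Round 1: I (all prey gone) → extinct.
No further losses. Total secondary extinctions: 1.

1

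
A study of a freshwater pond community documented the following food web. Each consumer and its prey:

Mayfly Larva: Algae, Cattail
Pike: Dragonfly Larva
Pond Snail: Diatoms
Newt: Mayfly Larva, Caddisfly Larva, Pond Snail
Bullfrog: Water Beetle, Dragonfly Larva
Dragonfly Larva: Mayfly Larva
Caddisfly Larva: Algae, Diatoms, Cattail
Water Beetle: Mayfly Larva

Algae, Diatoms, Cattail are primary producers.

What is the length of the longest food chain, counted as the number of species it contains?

4 species

One longest chain: Algae → Mayfly Larva → Dragonfly Larva → Bullfrog.
It has 4 species and 3 links.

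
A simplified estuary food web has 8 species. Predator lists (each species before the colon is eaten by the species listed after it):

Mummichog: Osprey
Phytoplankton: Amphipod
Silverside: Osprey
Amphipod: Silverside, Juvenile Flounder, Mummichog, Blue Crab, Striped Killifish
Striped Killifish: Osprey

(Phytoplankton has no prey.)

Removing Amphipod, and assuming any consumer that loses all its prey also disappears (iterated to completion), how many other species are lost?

6

Remove Amphipod.
Round 1: Silverside (all prey gone), Juvenile Flounder (all prey gone), Mummichog (all prey gone), Blue Crab (all prey gone), Striped Killifish (all prey gone) → extinct.
Round 2: Osprey (all prey gone) → extinct.
No further losses. Total secondary extinctions: 6.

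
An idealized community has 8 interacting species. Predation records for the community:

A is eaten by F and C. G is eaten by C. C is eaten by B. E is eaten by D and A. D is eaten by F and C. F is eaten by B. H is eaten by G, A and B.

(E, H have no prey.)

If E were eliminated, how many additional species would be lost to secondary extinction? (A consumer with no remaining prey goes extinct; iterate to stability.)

1

Remove E.
Round 1: D (all prey gone) → extinct.
No further losses. Total secondary extinctions: 1.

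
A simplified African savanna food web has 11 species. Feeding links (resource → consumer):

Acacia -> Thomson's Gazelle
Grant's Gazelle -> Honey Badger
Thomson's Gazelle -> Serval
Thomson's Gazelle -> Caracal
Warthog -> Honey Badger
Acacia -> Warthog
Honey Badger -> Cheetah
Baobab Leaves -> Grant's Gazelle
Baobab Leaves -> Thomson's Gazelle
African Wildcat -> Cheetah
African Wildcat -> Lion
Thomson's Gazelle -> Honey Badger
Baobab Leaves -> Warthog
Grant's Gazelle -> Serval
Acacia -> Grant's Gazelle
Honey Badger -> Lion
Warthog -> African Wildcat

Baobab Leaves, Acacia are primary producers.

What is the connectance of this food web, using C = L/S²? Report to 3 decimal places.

C = 0.140

The web has S = 11 species and L = 17 feeding links.
C = L / S² = 17 / 121 = 0.1405 ≈ 0.140.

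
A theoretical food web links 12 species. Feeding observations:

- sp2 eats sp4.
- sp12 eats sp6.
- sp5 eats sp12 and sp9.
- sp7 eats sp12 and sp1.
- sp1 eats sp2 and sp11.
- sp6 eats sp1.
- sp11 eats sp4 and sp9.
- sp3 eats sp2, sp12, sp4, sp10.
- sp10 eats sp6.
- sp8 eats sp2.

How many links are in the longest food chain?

One longest chain: sp4 → sp2 → sp1 → sp6 → sp12 → sp7.
It has 6 species and 5 links.

5 links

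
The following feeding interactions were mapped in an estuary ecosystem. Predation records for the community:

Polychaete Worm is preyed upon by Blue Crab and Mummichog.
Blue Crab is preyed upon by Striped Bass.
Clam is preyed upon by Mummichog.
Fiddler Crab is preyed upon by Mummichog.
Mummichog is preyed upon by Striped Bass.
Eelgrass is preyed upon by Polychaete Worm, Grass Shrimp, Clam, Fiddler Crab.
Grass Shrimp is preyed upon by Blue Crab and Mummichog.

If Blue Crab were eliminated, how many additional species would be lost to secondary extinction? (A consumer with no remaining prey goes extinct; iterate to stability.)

0

Remove Blue Crab.
Every predator of it retains at least one other prey: Striped Bass still has Mummichog.
No consumer loses all prey, so no secondary extinctions occur.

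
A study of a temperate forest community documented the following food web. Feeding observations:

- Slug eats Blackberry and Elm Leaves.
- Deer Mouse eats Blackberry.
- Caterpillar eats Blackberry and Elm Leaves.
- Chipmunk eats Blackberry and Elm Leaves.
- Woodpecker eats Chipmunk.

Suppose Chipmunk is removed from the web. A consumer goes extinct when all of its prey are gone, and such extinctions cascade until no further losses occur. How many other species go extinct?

Remove Chipmunk.
Round 1: Woodpecker (all prey gone) → extinct.
No further losses. Total secondary extinctions: 1.

1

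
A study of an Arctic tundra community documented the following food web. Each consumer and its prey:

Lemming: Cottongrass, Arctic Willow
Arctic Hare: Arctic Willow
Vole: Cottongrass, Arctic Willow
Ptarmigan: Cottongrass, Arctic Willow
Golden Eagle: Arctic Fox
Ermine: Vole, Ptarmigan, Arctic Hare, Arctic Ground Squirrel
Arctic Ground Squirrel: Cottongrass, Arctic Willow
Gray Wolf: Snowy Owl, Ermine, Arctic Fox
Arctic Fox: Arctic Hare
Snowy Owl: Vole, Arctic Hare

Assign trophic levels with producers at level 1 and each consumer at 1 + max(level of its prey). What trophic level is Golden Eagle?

Trophic level 4

Arctic Willow is a producer → level 1.
Arctic Hare eats Arctic Willow → level 2.
Arctic Fox eats Arctic Hare → level 3.
Golden Eagle eats Arctic Fox → level 4.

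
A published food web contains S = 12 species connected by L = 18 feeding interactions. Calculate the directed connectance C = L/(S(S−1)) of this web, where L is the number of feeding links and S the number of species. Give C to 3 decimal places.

C = 0.136

The web has S = 12 species and L = 18 feeding links.
C = L / (S(S−1)) = 18 / 132 = 0.1364 ≈ 0.136.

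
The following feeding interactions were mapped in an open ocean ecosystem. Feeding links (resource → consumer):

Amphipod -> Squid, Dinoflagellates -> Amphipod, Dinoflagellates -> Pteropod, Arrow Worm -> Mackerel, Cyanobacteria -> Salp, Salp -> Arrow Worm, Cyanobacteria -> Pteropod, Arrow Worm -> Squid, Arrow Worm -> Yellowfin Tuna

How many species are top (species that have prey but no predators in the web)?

Top species (has prey, but nothing eats it): Pteropod, Mackerel, Squid, Yellowfin Tuna.
Count: 4.

4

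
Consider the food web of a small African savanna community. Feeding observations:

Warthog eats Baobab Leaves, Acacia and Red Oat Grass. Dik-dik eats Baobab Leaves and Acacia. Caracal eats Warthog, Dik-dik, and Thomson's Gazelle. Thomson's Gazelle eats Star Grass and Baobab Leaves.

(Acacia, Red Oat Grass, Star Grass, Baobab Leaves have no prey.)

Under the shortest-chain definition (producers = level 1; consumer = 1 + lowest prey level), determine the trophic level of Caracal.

Star Grass is a producer → level 1.
Thomson's Gazelle eats Star Grass → level 2.
Caracal eats Thomson's Gazelle → level 3.
No prey of Caracal is below level 2, so 3 is the minimum.

Trophic level 3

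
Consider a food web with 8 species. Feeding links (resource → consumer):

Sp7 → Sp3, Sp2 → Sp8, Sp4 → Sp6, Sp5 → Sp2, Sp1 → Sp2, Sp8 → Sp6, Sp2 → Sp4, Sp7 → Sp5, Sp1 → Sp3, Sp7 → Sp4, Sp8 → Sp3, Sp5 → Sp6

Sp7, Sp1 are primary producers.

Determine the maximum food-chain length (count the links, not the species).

One longest chain: Sp7 → Sp5 → Sp2 → Sp8 → Sp3.
It has 5 species and 4 links.

4 links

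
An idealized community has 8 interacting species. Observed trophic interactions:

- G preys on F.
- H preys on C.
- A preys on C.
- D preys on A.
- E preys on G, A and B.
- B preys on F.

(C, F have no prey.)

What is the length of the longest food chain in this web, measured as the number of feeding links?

2 links

One longest chain: C → A → D.
It has 3 species and 2 links.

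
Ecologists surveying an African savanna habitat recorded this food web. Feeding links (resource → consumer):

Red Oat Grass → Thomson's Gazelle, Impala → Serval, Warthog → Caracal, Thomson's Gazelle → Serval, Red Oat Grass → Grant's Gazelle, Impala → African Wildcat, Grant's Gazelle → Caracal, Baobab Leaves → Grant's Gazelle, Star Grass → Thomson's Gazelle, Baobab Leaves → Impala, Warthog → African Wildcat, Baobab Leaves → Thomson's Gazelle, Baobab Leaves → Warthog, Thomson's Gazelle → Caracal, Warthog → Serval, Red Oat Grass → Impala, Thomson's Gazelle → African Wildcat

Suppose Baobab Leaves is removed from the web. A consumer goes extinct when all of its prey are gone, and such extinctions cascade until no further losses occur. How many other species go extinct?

1

Remove Baobab Leaves.
Round 1: Warthog (all prey gone) → extinct.
No further losses. Total secondary extinctions: 1.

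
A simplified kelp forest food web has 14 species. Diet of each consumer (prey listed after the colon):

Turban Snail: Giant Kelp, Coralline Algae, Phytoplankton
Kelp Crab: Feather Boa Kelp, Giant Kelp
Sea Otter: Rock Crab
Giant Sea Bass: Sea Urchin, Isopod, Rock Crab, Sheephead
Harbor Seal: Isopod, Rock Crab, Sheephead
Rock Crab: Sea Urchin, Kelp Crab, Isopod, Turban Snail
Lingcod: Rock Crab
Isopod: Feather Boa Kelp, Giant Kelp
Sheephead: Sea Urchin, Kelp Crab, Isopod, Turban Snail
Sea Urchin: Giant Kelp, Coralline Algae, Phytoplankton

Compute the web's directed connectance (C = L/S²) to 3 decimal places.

C = 0.138

The web has S = 14 species and L = 27 feeding links.
C = L / S² = 27 / 196 = 0.1378 ≈ 0.138.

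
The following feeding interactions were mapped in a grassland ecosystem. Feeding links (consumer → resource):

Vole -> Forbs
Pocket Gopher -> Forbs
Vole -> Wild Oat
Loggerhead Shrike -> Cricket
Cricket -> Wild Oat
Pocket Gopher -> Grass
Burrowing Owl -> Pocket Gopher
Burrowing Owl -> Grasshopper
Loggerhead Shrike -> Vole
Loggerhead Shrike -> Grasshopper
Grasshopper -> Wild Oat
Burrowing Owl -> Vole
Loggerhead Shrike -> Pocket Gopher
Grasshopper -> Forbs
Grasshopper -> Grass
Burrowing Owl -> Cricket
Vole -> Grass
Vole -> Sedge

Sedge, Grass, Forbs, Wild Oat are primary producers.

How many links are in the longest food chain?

2 links

One longest chain: Grass → Pocket Gopher → Burrowing Owl.
It has 3 species and 2 links.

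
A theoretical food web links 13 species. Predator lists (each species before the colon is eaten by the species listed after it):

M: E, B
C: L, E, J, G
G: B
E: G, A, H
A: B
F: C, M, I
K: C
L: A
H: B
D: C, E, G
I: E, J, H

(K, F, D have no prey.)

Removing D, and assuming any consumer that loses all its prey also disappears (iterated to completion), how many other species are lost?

0

Remove D.
Every predator of it retains at least one other prey: C still has K, F; E still has C, M, I; G still has C, E.
No consumer loses all prey, so no secondary extinctions occur.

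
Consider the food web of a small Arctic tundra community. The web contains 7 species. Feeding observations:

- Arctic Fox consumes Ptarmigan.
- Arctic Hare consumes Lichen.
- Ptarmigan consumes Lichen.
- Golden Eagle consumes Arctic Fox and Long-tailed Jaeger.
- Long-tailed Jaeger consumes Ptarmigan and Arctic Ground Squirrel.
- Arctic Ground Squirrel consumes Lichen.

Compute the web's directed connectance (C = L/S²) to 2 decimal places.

C = 0.16

The web has S = 7 species and L = 8 feeding links.
C = L / S² = 8 / 49 = 0.1633 ≈ 0.16.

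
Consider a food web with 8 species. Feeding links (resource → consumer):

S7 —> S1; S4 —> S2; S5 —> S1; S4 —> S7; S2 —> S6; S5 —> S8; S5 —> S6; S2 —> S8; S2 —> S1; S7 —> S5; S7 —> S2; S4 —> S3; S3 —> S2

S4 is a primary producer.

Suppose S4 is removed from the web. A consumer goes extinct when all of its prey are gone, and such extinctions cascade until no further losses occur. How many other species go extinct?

7

Remove S4.
Round 1: S7 (all prey gone), S3 (all prey gone) → extinct.
Round 2: S2 (all prey gone), S5 (all prey gone) → extinct.
Round 3: S6 (all prey gone), S1 (all prey gone), S8 (all prey gone) → extinct.
No further losses. Total secondary extinctions: 7.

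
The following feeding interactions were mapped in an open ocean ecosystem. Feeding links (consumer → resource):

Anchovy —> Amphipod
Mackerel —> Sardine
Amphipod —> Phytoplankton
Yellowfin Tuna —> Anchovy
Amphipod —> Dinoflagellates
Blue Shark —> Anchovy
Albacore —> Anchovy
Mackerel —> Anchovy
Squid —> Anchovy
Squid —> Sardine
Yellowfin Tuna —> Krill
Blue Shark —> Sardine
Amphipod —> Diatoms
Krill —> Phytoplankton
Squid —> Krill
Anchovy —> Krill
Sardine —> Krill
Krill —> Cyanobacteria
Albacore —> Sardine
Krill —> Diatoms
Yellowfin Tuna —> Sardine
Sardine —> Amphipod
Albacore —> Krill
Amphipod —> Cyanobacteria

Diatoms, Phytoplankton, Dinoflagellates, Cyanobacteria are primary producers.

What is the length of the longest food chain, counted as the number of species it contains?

4 species

One longest chain: Diatoms → Krill → Anchovy → Blue Shark.
It has 4 species and 3 links.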